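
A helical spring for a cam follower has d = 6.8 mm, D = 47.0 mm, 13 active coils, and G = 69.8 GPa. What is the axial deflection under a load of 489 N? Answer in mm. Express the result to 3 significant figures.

35.4 mm

k = Gd⁴/(8D³N_a) = (69.8×10³)(6.8⁴)/(8·47.0³·13) = 13.822 N/mm
δ = F/k = 489 / 13.822 = 35.379 mm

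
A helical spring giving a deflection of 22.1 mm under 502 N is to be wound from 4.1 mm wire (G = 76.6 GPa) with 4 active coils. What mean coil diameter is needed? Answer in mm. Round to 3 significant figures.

Required rate k = F/δ = 502/22.1 = 22.715 N/mm
D = (Gd⁴/(8N_a·k))^(1/3) = (76.6×10³·4.1⁴/(8·4·22.715))^(1/3)
  = (29778.5)^(1/3) = 30.9957 mm

31.0 mm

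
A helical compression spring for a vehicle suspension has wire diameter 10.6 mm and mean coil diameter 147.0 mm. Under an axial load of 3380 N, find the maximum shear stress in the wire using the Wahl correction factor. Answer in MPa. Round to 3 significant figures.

1170 MPa

Spring index C = D/d = 147.0/10.6 = 13.8679
K_W = (4C−1)/(4C−4) + 0.615/C = 54.472/51.472 + 0.0443 = 1.1026
τ₀ = 8FD/(πd³) = 8·3380·147.0/(π·10.6³) = 3.97488e+06/3741.7 = 1062.3 MPa
τ_max = K·τ₀ = 1.1026 × 1062.3 = 1171.4 MPa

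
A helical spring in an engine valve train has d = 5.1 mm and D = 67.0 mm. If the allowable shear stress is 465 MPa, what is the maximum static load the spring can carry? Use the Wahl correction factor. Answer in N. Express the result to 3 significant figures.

C = D/d = 67.0/5.1 = 13.1373
K_W = (4C−1)/(4C−4) + 0.615/C = 51.549/48.549 + 0.0468 = 1.1086
τ_max = K·8FD/(πd³) → F_max = τ_allow·πd³/(8DK)
F_max = 465·π·5.1³/(8·67.0·1.1086) = 1.9378e+05/594.21 = 326.12 N

326 N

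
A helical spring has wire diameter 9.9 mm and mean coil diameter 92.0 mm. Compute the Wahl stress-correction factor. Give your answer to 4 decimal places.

1.1566

C = D/d = 92.0/9.9 = 9.2929
K_W = (4C−1)/(4C−4) + 0.615/C = 36.172/33.172 + 0.0662 = 1.1566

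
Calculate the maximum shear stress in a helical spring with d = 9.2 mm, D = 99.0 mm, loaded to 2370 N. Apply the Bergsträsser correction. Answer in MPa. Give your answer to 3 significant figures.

863 MPa

Spring index C = D/d = 99.0/9.2 = 10.7609
K_B = (4C+2)/(4C−3) = 45.043/40.043 = 1.1249
τ₀ = 8FD/(πd³) = 8·2370·99.0/(π·9.2³) = 1.87704e+06/2446.3 = 767.29 MPa
τ_max = K·τ₀ = 1.1249 × 767.29 = 863.1 MPa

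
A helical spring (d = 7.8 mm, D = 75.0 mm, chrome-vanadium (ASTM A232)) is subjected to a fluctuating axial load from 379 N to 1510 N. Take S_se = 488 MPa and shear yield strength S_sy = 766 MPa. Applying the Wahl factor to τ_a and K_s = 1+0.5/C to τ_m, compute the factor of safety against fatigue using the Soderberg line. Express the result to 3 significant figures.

0.944

C = D/d = 75.0/7.8 = 9.6154; K_W = (4C−1)/(4C−4)+0.615/C = 1.1510; K_s = 1+0.5/C = 1.0520
F_a = (F_max−F_min)/2 = 565.5 N; F_m = (F_max+F_min)/2 = 944.5 N
τ_a = K_W·8F_aD/(πd³) = 1.1510 × 227.59 = 261.96 MPa
τ_m = K_s·8F_mD/(πd³) = 1.0520 × 380.12 = 399.89 MPa
Soderberg: 1/n_f = τ_a/S_se + τ_m/S_sy = 261.96/488 + 399.89/766 = 0.53680 + 0.52204 = 1.0588
n_f = 1/1.0588 = 0.9444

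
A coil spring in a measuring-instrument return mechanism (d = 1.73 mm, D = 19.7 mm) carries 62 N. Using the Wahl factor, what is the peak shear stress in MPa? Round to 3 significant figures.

677 MPa

Spring index C = D/d = 19.7/1.73 = 11.3873
K_W = (4C−1)/(4C−4) + 0.615/C = 44.549/41.549 + 0.0540 = 1.1262
τ₀ = 8FD/(πd³) = 8·62·19.7/(π·1.73³) = 9771.2/16.266 = 600.7 MPa
τ_max = K·τ₀ = 1.1262 × 600.7 = 676.52 MPa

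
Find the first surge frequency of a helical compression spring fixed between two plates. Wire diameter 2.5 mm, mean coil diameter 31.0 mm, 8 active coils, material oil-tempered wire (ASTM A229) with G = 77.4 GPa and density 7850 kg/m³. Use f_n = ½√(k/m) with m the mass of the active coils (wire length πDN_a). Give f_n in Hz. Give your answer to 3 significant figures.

115 Hz

k = Gd⁴/(8D³N_a) = (77.4×10³)(2.5⁴)/(8·31.0³·8) = 1.5858 N/mm = 1585.8 N/m
Wire length L = πDN_a = π·31.0·8 = 779.11 mm
m = ρ·(πd²/4)·L = 7850 × 4.9087×10⁻⁶ m² × 0.77911 m = 0.030022 kg
f_n = ½√(k/m) = 0.5·√(1585.8/0.030022) = 0.5·√(52820) = 114.91 Hz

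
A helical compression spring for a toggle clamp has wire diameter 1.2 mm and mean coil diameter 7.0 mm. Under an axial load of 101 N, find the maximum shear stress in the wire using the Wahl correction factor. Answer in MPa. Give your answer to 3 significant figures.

Spring index C = D/d = 7.0/1.2 = 5.8333
K_W = (4C−1)/(4C−4) + 0.615/C = 22.333/19.333 + 0.1054 = 1.2606
τ₀ = 8FD/(πd³) = 8·101·7.0/(π·1.2³) = 5656/5.4287 = 1041.9 MPa
τ_max = K·τ₀ = 1.2606 × 1041.9 = 1313.4 MPa

1310 MPa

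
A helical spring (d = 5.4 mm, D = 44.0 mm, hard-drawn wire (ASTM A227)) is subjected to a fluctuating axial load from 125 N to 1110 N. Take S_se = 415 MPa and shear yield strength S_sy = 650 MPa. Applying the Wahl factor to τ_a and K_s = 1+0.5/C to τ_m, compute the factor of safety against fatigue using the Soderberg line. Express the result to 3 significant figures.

0.583

C = D/d = 44.0/5.4 = 8.1481; K_W = (4C−1)/(4C−4)+0.615/C = 1.1804; K_s = 1+0.5/C = 1.0614
F_a = (F_max−F_min)/2 = 492.5 N; F_m = (F_max+F_min)/2 = 617.5 N
τ_a = K_W·8F_aD/(πd³) = 1.1804 × 350.44 = 413.66 MPa
τ_m = K_s·8F_mD/(πd³) = 1.0614 × 439.39 = 466.35 MPa
Soderberg: 1/n_f = τ_a/S_se + τ_m/S_sy = 413.66/415 + 466.35/650 = 0.99678 + 0.71746 = 1.7142
n_f = 1/1.7142 = 0.5833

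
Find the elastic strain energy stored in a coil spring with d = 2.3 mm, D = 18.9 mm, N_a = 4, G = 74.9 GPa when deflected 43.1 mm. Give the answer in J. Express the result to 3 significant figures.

9.01 J

k = Gd⁴/(8D³N_a) = (74.9×10³)(2.3⁴)/(8·18.9³·4) = 9.7019 N/mm
U = ½kδ² = 0.5 × 9.7019 × 43.1² = 9011.2 N·mm = 9.0112 J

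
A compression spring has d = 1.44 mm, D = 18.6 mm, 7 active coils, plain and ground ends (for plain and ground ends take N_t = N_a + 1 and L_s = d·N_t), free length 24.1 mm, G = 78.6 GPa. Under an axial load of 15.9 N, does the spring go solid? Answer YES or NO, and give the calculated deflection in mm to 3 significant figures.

YES, δ = 17.0 mm

k = Gd⁴/(8D³N_a) = (78.6×10³)(1.44⁴)/(8·18.6³·7) = 0.93788 N/mm
N_t = 8; L_s = 1.44·8 = 11.52 mm; δ_solid = L₀ − L_s = 24.1 − 11.52 = 12.58 mm
δ = F/k = 15.9/0.93788 = 16.953 mm
δ ≥ δ_solid → spring goes solid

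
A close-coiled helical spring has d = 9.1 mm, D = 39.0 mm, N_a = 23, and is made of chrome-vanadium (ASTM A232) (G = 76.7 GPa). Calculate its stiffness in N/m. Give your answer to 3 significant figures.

48200 N/m

k = Gd⁴/(8D³N_a) = (76.7×10³ × 9.1⁴) / (8 × 39.0³ × 23)
  = 5.2597e+08 / 1.09147e+07 = 48.189 N/mm = 48189 N/m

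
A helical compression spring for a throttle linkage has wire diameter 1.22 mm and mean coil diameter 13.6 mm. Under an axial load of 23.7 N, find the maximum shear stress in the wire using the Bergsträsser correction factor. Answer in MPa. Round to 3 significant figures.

Spring index C = D/d = 13.6/1.22 = 11.1475
K_B = (4C+2)/(4C−3) = 46.590/41.590 = 1.1202
τ₀ = 8FD/(πd³) = 8·23.7·13.6/(π·1.22³) = 2578.56/5.7047 = 452.01 MPa
τ_max = K·τ₀ = 1.1202 × 452.01 = 506.35 MPa

506 MPa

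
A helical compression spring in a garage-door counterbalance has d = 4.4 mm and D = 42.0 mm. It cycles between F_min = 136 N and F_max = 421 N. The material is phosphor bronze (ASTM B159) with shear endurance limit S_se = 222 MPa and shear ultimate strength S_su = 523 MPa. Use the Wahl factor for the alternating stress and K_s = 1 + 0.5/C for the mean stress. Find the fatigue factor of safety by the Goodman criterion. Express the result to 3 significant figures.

0.613

C = D/d = 42.0/4.4 = 9.5455; K_W = (4C−1)/(4C−4)+0.615/C = 1.1522; K_s = 1+0.5/C = 1.0524
F_a = (F_max−F_min)/2 = 142.5 N; F_m = (F_max+F_min)/2 = 278.5 N
τ_a = K_W·8F_aD/(πd³) = 1.1522 × 178.91 = 206.14 MPa
τ_m = K_s·8F_mD/(πd³) = 1.0524 × 349.67 = 367.98 MPa
Goodman: 1/n_f = τ_a/S_se + τ_m/S_su = 206.14/222 + 367.98/523 = 0.92858 + 0.70360 = 1.6322
n_f = 1/1.6322 = 0.6127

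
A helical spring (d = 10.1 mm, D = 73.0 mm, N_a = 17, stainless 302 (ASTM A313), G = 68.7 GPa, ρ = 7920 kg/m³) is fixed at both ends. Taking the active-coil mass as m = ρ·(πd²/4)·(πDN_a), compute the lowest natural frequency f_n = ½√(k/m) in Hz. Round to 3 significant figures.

37.0 Hz

k = Gd⁴/(8D³N_a) = (68.7×10³)(10.1⁴)/(8·73.0³·17) = 13.512 N/mm = 13512 N/m
Wire length L = πDN_a = π·73.0·17 = 3898.7 mm
m = ρ·(πd²/4)·L = 7920 × 80.118×10⁻⁶ m² × 3.8987 m = 2.4739 kg
f_n = ½√(k/m) = 0.5·√(13512/2.4739) = 0.5·√(5462) = 36.953 Hz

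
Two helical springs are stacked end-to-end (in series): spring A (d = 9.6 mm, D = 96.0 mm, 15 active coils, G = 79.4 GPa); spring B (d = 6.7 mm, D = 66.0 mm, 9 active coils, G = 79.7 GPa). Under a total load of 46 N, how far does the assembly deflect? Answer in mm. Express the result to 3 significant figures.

13.2 mm

k_A = Gd⁴/(8D³N_a) = (79.4×10³)(9.6⁴)/(8·96.0³·15) = 6.352 N/mm
k_B = Gd⁴/(8D³N_a) = (79.7×10³)(6.7⁴)/(8·66.0³·9) = 7.7588 N/mm
Series: 1/k_eq = 1/6.352 + 1/7.7588 = 0.28632; k_eq = 3.4926 N/mm
δ = F/k_eq = 46/3.4926 = 13.171 mm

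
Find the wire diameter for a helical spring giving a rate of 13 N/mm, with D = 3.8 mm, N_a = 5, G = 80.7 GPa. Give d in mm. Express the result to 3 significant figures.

d = (8D³N_a·k / G)^(1/4) = (8·3.8³·5·13 / (80.7×10³))^0.25
  = (0.35357)^0.25 = 0.7711 mm

0.771 mm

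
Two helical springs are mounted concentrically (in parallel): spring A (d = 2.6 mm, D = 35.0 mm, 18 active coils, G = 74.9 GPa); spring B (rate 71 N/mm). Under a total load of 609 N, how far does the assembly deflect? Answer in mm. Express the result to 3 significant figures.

k_A = Gd⁴/(8D³N_a) = (74.9×10³)(2.6⁴)/(8·35.0³·18) = 0.55438 N/mm
Parallel: k_eq = 0.55438 + 71 = 71.554 N/mm
δ = F/k_eq = 609/71.554 = 8.511 mm

8.51 mm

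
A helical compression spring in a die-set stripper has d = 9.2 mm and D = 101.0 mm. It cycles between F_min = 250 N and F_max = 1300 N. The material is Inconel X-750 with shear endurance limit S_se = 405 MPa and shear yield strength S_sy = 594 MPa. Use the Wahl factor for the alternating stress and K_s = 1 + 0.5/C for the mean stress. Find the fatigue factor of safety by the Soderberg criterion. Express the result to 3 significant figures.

C = D/d = 101.0/9.2 = 10.9783; K_W = (4C−1)/(4C−4)+0.615/C = 1.1312; K_s = 1+0.5/C = 1.0455
F_a = (F_max−F_min)/2 = 525 N; F_m = (F_max+F_min)/2 = 775 N
τ_a = K_W·8F_aD/(πd³) = 1.1312 × 173.4 = 196.15 MPa
τ_m = K_s·8F_mD/(πd³) = 1.0455 × 255.98 = 267.63 MPa
Soderberg: 1/n_f = τ_a/S_se + τ_m/S_sy = 196.15/405 + 267.63/594 = 0.48432 + 0.45056 = 0.93489
n_f = 1/0.93489 = 1.07

1.07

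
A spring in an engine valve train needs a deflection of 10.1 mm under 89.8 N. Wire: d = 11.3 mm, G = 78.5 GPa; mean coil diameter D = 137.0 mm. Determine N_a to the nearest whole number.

Required rate k = F/δ = 89.8/10.1 = 8.8911 N/mm
N_a = Gd⁴/(8D³k) = (78.5×10³ × 11.3⁴)/(8 × 137.0³ × 8.8911)
    = 1.27992e+09 / 1.82897e+08 = 6.998 → 7 coils

7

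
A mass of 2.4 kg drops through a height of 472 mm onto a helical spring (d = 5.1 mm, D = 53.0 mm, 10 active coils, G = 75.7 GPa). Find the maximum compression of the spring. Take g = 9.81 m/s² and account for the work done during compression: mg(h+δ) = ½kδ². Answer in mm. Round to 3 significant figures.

k = Gd⁴/(8D³N_a) = (75.7×10³)(5.1⁴)/(8·53.0³·10) = 4.2999 N/mm
W = mg = 2.4 × 9.81 = 23.544 N
½kδ² − Wδ − Wh = 0 → δ = (W + √(W² + 2kWh))/k
δ = (23.544 + √(554.32 + 95567.7))/4.2999 = (23.544 + 310.04)/4.2999 = 77.578 mm

77.6 mm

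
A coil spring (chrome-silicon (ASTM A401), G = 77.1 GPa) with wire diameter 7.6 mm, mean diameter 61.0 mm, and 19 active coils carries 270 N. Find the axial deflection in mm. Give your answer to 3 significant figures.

36.2 mm

k = Gd⁴/(8D³N_a) = (77.1×10³)(7.6⁴)/(8·61.0³·19) = 7.4555 N/mm
δ = F/k = 270 / 7.4555 = 36.215 mm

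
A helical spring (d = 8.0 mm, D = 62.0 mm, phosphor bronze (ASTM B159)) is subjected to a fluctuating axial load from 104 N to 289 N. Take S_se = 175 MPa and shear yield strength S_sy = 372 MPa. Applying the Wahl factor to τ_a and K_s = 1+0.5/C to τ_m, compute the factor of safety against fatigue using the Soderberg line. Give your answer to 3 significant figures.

2.72

C = D/d = 62.0/8.0 = 7.7500; K_W = (4C−1)/(4C−4)+0.615/C = 1.1905; K_s = 1+0.5/C = 1.0645
F_a = (F_max−F_min)/2 = 92.5 N; F_m = (F_max+F_min)/2 = 196.5 N
τ_a = K_W·8F_aD/(πd³) = 1.1905 × 28.524 = 33.956 MPa
τ_m = K_s·8F_mD/(πd³) = 1.0645 × 60.593 = 64.503 MPa
Soderberg: 1/n_f = τ_a/S_se + τ_m/S_sy = 33.956/175 + 64.503/372 = 0.19404 + 0.17339 = 0.36743
n_f = 1/0.36743 = 2.722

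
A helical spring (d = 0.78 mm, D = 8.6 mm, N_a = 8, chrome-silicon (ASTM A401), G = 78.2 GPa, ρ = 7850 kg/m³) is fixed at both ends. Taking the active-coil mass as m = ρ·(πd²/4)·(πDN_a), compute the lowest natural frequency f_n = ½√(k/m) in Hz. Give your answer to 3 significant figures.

468 Hz

k = Gd⁴/(8D³N_a) = (78.2×10³)(0.78⁴)/(8·8.6³·8) = 0.71107 N/mm = 711.07 N/m
Wire length L = πDN_a = π·8.6·8 = 216.14 mm
m = ρ·(πd²/4)·L = 7850 × 0.47784×10⁻⁶ m² × 0.21614 m = 0.00081075 kg
f_n = ½√(k/m) = 0.5·√(711.07/0.00081075) = 0.5·√(8.7705e+05) = 468.25 Hz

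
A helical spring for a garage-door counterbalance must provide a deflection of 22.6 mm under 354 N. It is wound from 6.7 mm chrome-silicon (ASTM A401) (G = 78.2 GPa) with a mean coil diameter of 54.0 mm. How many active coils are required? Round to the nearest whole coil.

Required rate k = F/δ = 354/22.6 = 15.664 N/mm
N_a = Gd⁴/(8D³k) = (78.2×10³ × 6.7⁴)/(8 × 54.0³ × 15.664)
    = 1.57582e+08 / 1.97318e+07 = 7.986 → 8 coils

8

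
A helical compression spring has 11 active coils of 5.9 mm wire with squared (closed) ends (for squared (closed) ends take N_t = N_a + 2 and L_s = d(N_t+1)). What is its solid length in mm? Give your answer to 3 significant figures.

squared (closed) ends: N_t = N_a + 2 = 11 + 2 = 13
L_s = d·(N_t+1) = 5.9 × 14 = 82.6 mm

82.6 mm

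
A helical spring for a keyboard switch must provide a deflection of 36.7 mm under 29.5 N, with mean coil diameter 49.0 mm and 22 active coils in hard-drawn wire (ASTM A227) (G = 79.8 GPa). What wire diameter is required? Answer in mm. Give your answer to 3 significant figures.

Required rate k = F/δ = 29.5/36.7 = 0.80381 N/mm
d = (8D³N_a·k / G)^(1/4) = (8·49.0³·22·0.80381 / (79.8×10³))^0.25
  = (208.57)^0.25 = 3.8003 mm

3.80 mm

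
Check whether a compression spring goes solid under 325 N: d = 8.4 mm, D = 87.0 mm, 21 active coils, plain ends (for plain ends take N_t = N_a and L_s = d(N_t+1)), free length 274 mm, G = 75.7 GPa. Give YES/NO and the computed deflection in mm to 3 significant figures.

k = Gd⁴/(8D³N_a) = (75.7×10³)(8.4⁴)/(8·87.0³·21) = 3.4068 N/mm
N_t = 21; L_s = 8.4·22 = 184.8 mm; δ_solid = L₀ − L_s = 274 − 184.8 = 89.2 mm
δ = F/k = 325/3.4068 = 95.398 mm
δ ≥ δ_solid → spring goes solid

YES, δ = 95.4 mm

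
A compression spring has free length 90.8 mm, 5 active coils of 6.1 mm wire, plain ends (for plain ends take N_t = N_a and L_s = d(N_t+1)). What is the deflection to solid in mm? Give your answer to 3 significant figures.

N_t = 5; L_s = 6.1·6 = 36.6 mm
δ_solid = L₀ − L_s = 90.8 − 36.6 = 54.2 mm

54.2 mm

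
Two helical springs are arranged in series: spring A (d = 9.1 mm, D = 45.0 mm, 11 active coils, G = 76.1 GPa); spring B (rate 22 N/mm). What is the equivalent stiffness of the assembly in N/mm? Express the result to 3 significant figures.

16.4 N/mm

k_A = Gd⁴/(8D³N_a) = (76.1×10³)(9.1⁴)/(8·45.0³·11) = 65.077 N/mm
Series: 1/k_eq = 1/65.077 + 1/22 = 0.060821; k_eq = 16.442 N/mm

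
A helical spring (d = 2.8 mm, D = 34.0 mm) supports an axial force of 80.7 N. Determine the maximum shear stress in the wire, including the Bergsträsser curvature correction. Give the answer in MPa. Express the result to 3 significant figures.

353 MPa

Spring index C = D/d = 34.0/2.8 = 12.1429
K_B = (4C+2)/(4C−3) = 50.571/45.571 = 1.1097
τ₀ = 8FD/(πd³) = 8·80.7·34.0/(π·2.8³) = 21950.4/68.964 = 318.29 MPa
τ_max = K·τ₀ = 1.1097 × 318.29 = 353.21 MPa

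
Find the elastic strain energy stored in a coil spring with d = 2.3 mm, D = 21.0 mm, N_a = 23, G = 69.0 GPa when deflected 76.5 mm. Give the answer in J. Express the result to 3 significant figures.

k = Gd⁴/(8D³N_a) = (69.0×10³)(2.3⁴)/(8·21.0³·23) = 1.1331 N/mm
U = ½kδ² = 0.5 × 1.1331 × 76.5² = 3315.7 N·mm = 3.3157 J

3.32 J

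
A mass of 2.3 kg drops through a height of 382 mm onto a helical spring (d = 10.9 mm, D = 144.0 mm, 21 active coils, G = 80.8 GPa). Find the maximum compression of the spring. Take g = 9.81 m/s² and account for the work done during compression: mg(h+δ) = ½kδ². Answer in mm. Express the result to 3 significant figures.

97.6 mm

k = Gd⁴/(8D³N_a) = (80.8×10³)(10.9⁴)/(8·144.0³·21) = 2.2736 N/mm
W = mg = 2.3 × 9.81 = 22.563 N
½kδ² − Wδ − Wh = 0 → δ = (W + √(W² + 2kWh))/k
δ = (22.563 + √(509.09 + 39193.2))/2.2736 = (22.563 + 199.25)/2.2736 = 97.561 mm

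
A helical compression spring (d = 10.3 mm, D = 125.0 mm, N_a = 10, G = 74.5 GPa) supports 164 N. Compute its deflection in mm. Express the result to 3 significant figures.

30.6 mm

k = Gd⁴/(8D³N_a) = (74.5×10³)(10.3⁴)/(8·125.0³·10) = 5.3664 N/mm
δ = F/k = 164 / 5.3664 = 30.56 mm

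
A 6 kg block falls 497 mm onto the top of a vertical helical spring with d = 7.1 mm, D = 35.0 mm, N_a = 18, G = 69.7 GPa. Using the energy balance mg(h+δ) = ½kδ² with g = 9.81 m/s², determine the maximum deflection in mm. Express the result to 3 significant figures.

k = Gd⁴/(8D³N_a) = (69.7×10³)(7.1⁴)/(8·35.0³·18) = 28.688 N/mm
W = mg = 6 × 9.81 = 58.86 N
½kδ² − Wδ − Wh = 0 → δ = (W + √(W² + 2kWh))/k
δ = (58.86 + √(3464.5 + 1.67844e+06))/28.688 = (58.86 + 1296.9)/28.688 = 47.258 mm

47.3 mm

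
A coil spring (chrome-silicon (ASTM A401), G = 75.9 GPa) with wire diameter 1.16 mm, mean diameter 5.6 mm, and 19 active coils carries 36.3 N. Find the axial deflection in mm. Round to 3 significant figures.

7.05 mm

k = Gd⁴/(8D³N_a) = (75.9×10³)(1.16⁴)/(8·5.6³·19) = 5.1483 N/mm
δ = F/k = 36.3 / 5.1483 = 7.0508 mm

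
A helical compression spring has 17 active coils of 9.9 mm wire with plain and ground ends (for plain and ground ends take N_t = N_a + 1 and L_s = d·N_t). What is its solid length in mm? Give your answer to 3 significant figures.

plain and ground ends: N_t = N_a + 1 = 17 + 1 = 18
L_s = d·N_t = 9.9 × 18 = 178.2 mm

178 mm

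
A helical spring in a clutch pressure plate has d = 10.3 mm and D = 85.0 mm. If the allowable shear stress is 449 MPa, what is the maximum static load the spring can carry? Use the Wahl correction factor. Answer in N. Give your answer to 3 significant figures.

C = D/d = 85.0/10.3 = 8.2524
K_W = (4C−1)/(4C−4) + 0.615/C = 32.010/29.010 + 0.0745 = 1.1779
τ_max = K·8FD/(πd³) → F_max = τ_allow·πd³/(8DK)
F_max = 449·π·10.3³/(8·85.0·1.1779) = 1.5414e+06/801 = 1924.3 N

1920 N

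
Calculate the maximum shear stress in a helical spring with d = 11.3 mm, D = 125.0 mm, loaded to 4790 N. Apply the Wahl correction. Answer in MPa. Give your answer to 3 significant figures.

1190 MPa

Spring index C = D/d = 125.0/11.3 = 11.0619
K_W = (4C−1)/(4C−4) + 0.615/C = 43.248/40.248 + 0.0556 = 1.1301
τ₀ = 8FD/(πd³) = 8·4790·125.0/(π·11.3³) = 4.79e+06/4533 = 1056.7 MPa
τ_max = K·τ₀ = 1.1301 × 1056.7 = 1194.2 MPa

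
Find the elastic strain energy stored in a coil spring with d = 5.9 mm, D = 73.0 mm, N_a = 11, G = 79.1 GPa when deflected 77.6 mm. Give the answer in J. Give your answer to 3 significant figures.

k = Gd⁴/(8D³N_a) = (79.1×10³)(5.9⁴)/(8·73.0³·11) = 2.7998 N/mm
U = ½kδ² = 0.5 × 2.7998 × 77.6² = 8430 N·mm = 8.43 J

8.43 J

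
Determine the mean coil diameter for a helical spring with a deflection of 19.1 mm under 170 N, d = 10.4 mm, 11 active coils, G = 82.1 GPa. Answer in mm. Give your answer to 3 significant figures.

Required rate k = F/δ = 170/19.1 = 8.9005 N/mm
D = (Gd⁴/(8N_a·k))^(1/3) = (82.1×10³·10.4⁴/(8·11·8.9005))^(1/3)
  = (1.22625e+06)^(1/3) = 107.0351 mm

107 mm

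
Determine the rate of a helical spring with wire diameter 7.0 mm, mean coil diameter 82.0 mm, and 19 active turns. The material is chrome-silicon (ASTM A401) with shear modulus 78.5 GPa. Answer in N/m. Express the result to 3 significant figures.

k = Gd⁴/(8D³N_a) = (78.5×10³ × 7.0⁴) / (8 × 82.0³ × 19)
  = 1.88478e+08 / 8.38079e+07 = 2.2489 N/mm = 2248.9 N/m

2250 N/m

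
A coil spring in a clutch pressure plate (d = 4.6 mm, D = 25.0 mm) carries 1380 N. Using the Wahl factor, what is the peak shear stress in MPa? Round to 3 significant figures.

Spring index C = D/d = 25.0/4.6 = 5.4348
K_W = (4C−1)/(4C−4) + 0.615/C = 20.739/17.739 + 0.1132 = 1.2823
τ₀ = 8FD/(πd³) = 8·1380·25.0/(π·4.6³) = 276000/305.79 = 902.58 MPa
τ_max = K·τ₀ = 1.2823 × 902.58 = 1157.4 MPa

1160 MPa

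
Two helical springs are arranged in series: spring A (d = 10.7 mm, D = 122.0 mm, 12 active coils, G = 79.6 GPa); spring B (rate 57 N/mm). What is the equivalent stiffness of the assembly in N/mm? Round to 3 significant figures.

k_A = Gd⁴/(8D³N_a) = (79.6×10³)(10.7⁴)/(8·122.0³·12) = 5.9855 N/mm
Series: 1/k_eq = 1/5.9855 + 1/57 = 0.18462; k_eq = 5.4167 N/mm

5.42 N/mm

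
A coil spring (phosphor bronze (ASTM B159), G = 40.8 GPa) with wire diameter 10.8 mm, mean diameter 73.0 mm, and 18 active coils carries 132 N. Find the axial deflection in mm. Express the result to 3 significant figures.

k = Gd⁴/(8D³N_a) = (40.8×10³)(10.8⁴)/(8·73.0³·18) = 9.9089 N/mm
δ = F/k = 132 / 9.9089 = 13.321 mm

13.3 mm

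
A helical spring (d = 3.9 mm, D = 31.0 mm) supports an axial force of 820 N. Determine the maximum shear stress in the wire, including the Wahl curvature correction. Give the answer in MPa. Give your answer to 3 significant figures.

1290 MPa

Spring index C = D/d = 31.0/3.9 = 7.9487
K_W = (4C−1)/(4C−4) + 0.615/C = 30.795/27.795 + 0.0774 = 1.1853
τ₀ = 8FD/(πd³) = 8·820·31.0/(π·3.9³) = 203360/186.36 = 1091.2 MPa
τ_max = K·τ₀ = 1.1853 × 1091.2 = 1293.5 MPa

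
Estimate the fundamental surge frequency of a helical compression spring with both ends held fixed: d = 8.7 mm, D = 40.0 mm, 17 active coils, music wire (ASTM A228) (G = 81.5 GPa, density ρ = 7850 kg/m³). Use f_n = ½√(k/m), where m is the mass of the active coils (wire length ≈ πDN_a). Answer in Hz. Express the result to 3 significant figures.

116 Hz

k = Gd⁴/(8D³N_a) = (81.5×10³)(8.7⁴)/(8·40.0³·17) = 53.643 N/mm = 53643 N/m
Wire length L = πDN_a = π·40.0·17 = 2136.3 mm
m = ρ·(πd²/4)·L = 7850 × 59.447×10⁻⁶ m² × 2.1363 m = 0.99691 kg
f_n = ½√(k/m) = 0.5·√(53643/0.99691) = 0.5·√(53809) = 115.98 Hz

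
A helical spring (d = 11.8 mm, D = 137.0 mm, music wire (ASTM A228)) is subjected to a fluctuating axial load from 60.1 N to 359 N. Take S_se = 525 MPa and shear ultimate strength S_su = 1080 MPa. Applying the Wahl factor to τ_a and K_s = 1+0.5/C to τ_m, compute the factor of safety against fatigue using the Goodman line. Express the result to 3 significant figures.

9.02

C = D/d = 137.0/11.8 = 11.6102; K_W = (4C−1)/(4C−4)+0.615/C = 1.1237; K_s = 1+0.5/C = 1.0431
F_a = (F_max−F_min)/2 = 149.45 N; F_m = (F_max+F_min)/2 = 209.55 N
τ_a = K_W·8F_aD/(πd³) = 1.1237 × 31.733 = 35.657 MPa
τ_m = K_s·8F_mD/(πd³) = 1.0431 × 44.494 = 46.41 MPa
Goodman: 1/n_f = τ_a/S_se + τ_m/S_su = 35.657/525 + 46.41/1080 = 0.06792 + 0.04297 = 0.11089
n_f = 1/0.11089 = 9.018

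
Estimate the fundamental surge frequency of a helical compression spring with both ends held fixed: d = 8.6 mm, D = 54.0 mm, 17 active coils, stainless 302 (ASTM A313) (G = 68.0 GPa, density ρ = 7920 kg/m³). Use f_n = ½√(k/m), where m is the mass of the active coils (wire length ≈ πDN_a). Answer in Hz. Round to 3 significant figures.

k = Gd⁴/(8D³N_a) = (68.0×10³)(8.6⁴)/(8·54.0³·17) = 17.369 N/mm = 17369 N/m
Wire length L = πDN_a = π·54.0·17 = 2884 mm
m = ρ·(πd²/4)·L = 7920 × 58.088×10⁻⁶ m² × 2.884 m = 1.3268 kg
f_n = ½√(k/m) = 0.5·√(17369/1.3268) = 0.5·√(13091) = 57.208 Hz

57.2 Hz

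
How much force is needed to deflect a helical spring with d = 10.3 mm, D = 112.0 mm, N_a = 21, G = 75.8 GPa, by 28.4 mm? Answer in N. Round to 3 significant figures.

103 N

k = Gd⁴/(8D³N_a) = (75.8×10³)(10.3⁴)/(8·112.0³·21) = 3.6146 N/mm
F = k·δ = 3.6146 × 28.4 = 102.65 N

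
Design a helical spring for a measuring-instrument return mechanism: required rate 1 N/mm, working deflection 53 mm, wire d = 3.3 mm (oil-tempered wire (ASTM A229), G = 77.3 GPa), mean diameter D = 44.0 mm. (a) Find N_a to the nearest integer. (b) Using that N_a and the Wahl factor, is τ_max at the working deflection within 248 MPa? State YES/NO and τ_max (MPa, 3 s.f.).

(a) 13 coils; (b) YES, τ_max = 189 MPa

N_a = Gd⁴/(8D³k) = (77.3×10³)(3.3⁴)/(8·44.0³·1) = 13.45 → N_a = 13
Actual rate k = Gd⁴/(8D³·13) = 1.0348 N/mm
Working load F = kδ = 1.0348·53 = 54.843 N
C = 44.0/3.3 = 13.3333; K_W = (4C−1)/(4C−4)+0.615/C = 1.1069
τ_max = K_W·8FD/(πd³) = 1.1069·170.99 = 189.27 MPa
τ_max ≤ 248 MPa → acceptable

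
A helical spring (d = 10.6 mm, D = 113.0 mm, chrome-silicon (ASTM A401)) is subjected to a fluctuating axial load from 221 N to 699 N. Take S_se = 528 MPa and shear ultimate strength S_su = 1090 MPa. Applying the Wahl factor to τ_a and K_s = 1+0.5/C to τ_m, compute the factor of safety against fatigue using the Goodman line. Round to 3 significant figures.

4.33

C = D/d = 113.0/10.6 = 10.6604; K_W = (4C−1)/(4C−4)+0.615/C = 1.1353; K_s = 1+0.5/C = 1.0469
F_a = (F_max−F_min)/2 = 239 N; F_m = (F_max+F_min)/2 = 460 N
τ_a = K_W·8F_aD/(πd³) = 1.1353 × 57.743 = 65.557 MPa
τ_m = K_s·8F_mD/(πd³) = 1.0469 × 111.14 = 116.35 MPa
Goodman: 1/n_f = τ_a/S_se + τ_m/S_su = 65.557/528 + 116.35/1090 = 0.12416 + 0.10674 = 0.2309
n_f = 1/0.2309 = 4.331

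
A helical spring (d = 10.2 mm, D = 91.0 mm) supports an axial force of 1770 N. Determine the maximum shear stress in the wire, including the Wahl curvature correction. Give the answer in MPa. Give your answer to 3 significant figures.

Spring index C = D/d = 91.0/10.2 = 8.9216
K_W = (4C−1)/(4C−4) + 0.615/C = 34.686/31.686 + 0.0689 = 1.1636
τ₀ = 8FD/(πd³) = 8·1770·91.0/(π·10.2³) = 1.28856e+06/3333.9 = 386.5 MPa
τ_max = K·τ₀ = 1.1636 × 386.5 = 449.74 MPa

450 MPa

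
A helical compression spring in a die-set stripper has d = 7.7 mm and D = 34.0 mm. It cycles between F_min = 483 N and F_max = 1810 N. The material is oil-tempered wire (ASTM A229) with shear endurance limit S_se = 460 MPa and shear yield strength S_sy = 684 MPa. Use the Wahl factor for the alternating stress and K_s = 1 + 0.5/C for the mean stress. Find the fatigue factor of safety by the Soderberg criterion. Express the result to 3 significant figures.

1.38

C = D/d = 34.0/7.7 = 4.4156; K_W = (4C−1)/(4C−4)+0.615/C = 1.3589; K_s = 1+0.5/C = 1.1132
F_a = (F_max−F_min)/2 = 663.5 N; F_m = (F_max+F_min)/2 = 1146.5 N
τ_a = K_W·8F_aD/(πd³) = 1.3589 × 125.83 = 170.99 MPa
τ_m = K_s·8F_mD/(πd³) = 1.1132 × 217.43 = 242.05 MPa
Soderberg: 1/n_f = τ_a/S_se + τ_m/S_sy = 170.99/460 + 242.05/684 = 0.37171 + 0.35388 = 0.72559
n_f = 1/0.72559 = 1.378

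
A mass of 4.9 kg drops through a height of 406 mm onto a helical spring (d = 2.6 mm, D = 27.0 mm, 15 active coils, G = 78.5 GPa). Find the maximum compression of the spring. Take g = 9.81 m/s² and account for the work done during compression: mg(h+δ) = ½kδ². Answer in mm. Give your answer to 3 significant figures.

k = Gd⁴/(8D³N_a) = (78.5×10³)(2.6⁴)/(8·27.0³·15) = 1.5188 N/mm
W = mg = 4.9 × 9.81 = 48.069 N
½kδ² − Wδ − Wh = 0 → δ = (W + √(W² + 2kWh))/k
δ = (48.069 + √(2310.6 + 59280.5))/1.5188 = (48.069 + 248.18)/1.5188 = 195.06 mm

195 mm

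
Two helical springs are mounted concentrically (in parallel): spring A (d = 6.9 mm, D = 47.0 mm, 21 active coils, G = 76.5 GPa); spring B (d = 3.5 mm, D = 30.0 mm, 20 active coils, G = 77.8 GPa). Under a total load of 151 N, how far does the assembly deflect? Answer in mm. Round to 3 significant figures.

11.9 mm

k_A = Gd⁴/(8D³N_a) = (76.5×10³)(6.9⁴)/(8·47.0³·21) = 9.9416 N/mm
k_B = Gd⁴/(8D³N_a) = (77.8×10³)(3.5⁴)/(8·30.0³·20) = 2.7025 N/mm
Parallel: k_eq = 9.9416 + 2.7025 = 12.644 N/mm
δ = F/k_eq = 151/12.644 = 11.942 mm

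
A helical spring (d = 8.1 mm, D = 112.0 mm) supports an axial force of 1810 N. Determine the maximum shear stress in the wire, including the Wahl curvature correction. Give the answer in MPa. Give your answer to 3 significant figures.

1070 MPa

Spring index C = D/d = 112.0/8.1 = 13.8272
K_W = (4C−1)/(4C−4) + 0.615/C = 54.309/51.309 + 0.0445 = 1.1029
τ₀ = 8FD/(πd³) = 8·1810·112.0/(π·8.1³) = 1.62176e+06/1669.6 = 971.36 MPa
τ_max = K·τ₀ = 1.1029 × 971.36 = 1071.4 MPa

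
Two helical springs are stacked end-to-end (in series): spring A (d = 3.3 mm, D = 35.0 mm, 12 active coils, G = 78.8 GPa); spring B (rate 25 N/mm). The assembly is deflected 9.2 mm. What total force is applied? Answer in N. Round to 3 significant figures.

k_A = Gd⁴/(8D³N_a) = (78.8×10³)(3.3⁴)/(8·35.0³·12) = 2.2704 N/mm
Series: 1/k_eq = 1/2.2704 + 1/25 = 0.48045; k_eq = 2.0814 N/mm
F = k_eq·δ = 2.0814·9.2 = 19.149 N

19.1 N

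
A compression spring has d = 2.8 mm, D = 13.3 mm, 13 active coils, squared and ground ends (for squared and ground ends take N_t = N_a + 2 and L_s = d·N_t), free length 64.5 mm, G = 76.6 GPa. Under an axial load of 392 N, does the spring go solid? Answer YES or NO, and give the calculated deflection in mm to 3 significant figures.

NO, δ = 20.4 mm

k = Gd⁴/(8D³N_a) = (76.6×10³)(2.8⁴)/(8·13.3³·13) = 19.243 N/mm
N_t = 15; L_s = 2.8·15 = 42 mm; δ_solid = L₀ − L_s = 64.5 − 42 = 22.5 mm
δ = F/k = 392/19.243 = 20.371 mm
δ < δ_solid → spring does not go solid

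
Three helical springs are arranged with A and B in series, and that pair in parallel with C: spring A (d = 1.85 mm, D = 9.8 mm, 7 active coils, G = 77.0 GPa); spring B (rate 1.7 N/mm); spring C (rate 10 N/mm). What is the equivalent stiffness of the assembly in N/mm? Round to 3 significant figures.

11.5 N/mm

k_A = Gd⁴/(8D³N_a) = (77.0×10³)(1.85⁴)/(8·9.8³·7) = 17.112 N/mm
Springs A,B series: k_AB = 1/(1/17.112+1/1.7) = 1.5464 N/mm; parallel with C: k_eq = 1.5464+10 = 11.546 N/mm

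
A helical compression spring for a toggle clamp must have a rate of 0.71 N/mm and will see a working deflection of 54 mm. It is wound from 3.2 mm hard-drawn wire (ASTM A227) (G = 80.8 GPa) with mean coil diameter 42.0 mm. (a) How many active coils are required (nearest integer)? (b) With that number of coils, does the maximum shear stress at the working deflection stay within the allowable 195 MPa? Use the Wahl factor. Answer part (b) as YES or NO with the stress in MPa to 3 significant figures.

N_a = Gd⁴/(8D³k) = (80.8×10³)(3.2⁴)/(8·42.0³·0.71) = 20.13 → N_a = 20
Actual rate k = Gd⁴/(8D³·20) = 0.71473 N/mm
Working load F = kδ = 0.71473·54 = 38.596 N
C = 42.0/3.2 = 13.1250; K_W = (4C−1)/(4C−4)+0.615/C = 1.1087
τ_max = K_W·8FD/(πd³) = 1.1087·125.97 = 139.67 MPa
τ_max ≤ 195 MPa → acceptable

(a) 20 coils; (b) YES, τ_max = 140 MPa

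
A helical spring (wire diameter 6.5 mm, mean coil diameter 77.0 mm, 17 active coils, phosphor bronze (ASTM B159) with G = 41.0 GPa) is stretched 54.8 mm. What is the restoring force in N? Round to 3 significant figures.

k = Gd⁴/(8D³N_a) = (41.0×10³)(6.5⁴)/(8·77.0³·17) = 1.1788 N/mm
F = k·δ = 1.1788 × 54.8 = 64.596 N

64.6 N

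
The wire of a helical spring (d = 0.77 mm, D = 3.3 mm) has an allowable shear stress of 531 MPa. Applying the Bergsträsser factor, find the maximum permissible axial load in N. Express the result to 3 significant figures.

21.3 N

C = D/d = 3.3/0.77 = 4.2857
K_B = (4C+2)/(4C−3) = 19.143/14.143 = 1.3535
τ_max = K·8FD/(πd³) → F_max = τ_allow·πd³/(8DK)
F_max = 531·π·0.77³/(8·3.3·1.3535) = 761.58/35.733 = 21.313 N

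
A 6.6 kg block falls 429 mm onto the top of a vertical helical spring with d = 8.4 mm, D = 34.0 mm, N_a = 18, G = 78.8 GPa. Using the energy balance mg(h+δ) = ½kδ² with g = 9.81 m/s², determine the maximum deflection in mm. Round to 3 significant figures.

29.3 mm

k = Gd⁴/(8D³N_a) = (78.8×10³)(8.4⁴)/(8·34.0³·18) = 69.318 N/mm
W = mg = 6.6 × 9.81 = 64.746 N
½kδ² − Wδ − Wh = 0 → δ = (W + √(W² + 2kWh))/k
δ = (64.746 + √(4192 + 3.85074e+06))/69.318 = (64.746 + 1963.4)/69.318 = 29.259 mm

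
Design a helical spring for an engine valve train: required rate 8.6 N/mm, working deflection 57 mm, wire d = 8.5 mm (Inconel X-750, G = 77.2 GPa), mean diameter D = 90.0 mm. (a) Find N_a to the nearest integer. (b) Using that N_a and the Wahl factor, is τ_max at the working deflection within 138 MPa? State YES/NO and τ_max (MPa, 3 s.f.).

N_a = Gd⁴/(8D³k) = (77.2×10³)(8.5⁴)/(8·90.0³·8.6) = 8.035 → N_a = 8
Actual rate k = Gd⁴/(8D³·8) = 8.6374 N/mm
Working load F = kδ = 8.6374·57 = 492.33 N
C = 90.0/8.5 = 10.5882; K_W = (4C−1)/(4C−4)+0.615/C = 1.1363
τ_max = K_W·8FD/(πd³) = 1.1363·183.73 = 208.78 MPa
τ_max > 138 MPa → exceeds allowable

(a) 8 coils; (b) NO, τ_max = 209 MPa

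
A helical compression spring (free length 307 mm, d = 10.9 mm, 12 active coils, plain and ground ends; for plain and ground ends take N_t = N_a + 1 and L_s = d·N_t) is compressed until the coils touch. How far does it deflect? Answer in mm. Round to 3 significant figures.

165 mm

N_t = 13; L_s = 10.9·13 = 141.7 mm
δ_solid = L₀ − L_s = 307 − 141.7 = 165.3 mm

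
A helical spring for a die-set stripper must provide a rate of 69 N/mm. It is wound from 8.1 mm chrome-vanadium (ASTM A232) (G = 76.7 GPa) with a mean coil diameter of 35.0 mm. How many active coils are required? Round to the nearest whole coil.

14

N_a = Gd⁴/(8D³k) = (76.7×10³ × 8.1⁴)/(8 × 35.0³ × 69)
    = 3.30168e+08 / 2.3667e+07 = 13.95 → 14 coils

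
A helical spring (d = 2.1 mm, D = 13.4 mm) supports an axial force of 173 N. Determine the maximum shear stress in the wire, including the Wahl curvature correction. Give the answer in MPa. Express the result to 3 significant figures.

Spring index C = D/d = 13.4/2.1 = 6.3810
K_W = (4C−1)/(4C−4) + 0.615/C = 24.524/21.524 + 0.0964 = 1.2358
τ₀ = 8FD/(πd³) = 8·173·13.4/(π·2.1³) = 18545.6/29.094 = 637.43 MPa
τ_max = K·τ₀ = 1.2358 × 637.43 = 787.71 MPa

788 MPa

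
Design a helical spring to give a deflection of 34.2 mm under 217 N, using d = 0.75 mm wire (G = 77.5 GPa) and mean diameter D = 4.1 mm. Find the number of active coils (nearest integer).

Required rate k = F/δ = 217/34.2 = 6.345 N/mm
N_a = Gd⁴/(8D³k) = (77.5×10³ × 0.75⁴)/(8 × 4.1³ × 6.345)
    = 24521.5 / 3498.45 = 7.009 → 7 coils

7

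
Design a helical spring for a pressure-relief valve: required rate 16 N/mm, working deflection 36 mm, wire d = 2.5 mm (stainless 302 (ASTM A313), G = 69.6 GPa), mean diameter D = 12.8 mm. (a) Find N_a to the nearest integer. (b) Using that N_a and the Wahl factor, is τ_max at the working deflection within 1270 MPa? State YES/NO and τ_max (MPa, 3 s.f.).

N_a = Gd⁴/(8D³k) = (69.6×10³)(2.5⁴)/(8·12.8³·16) = 10.13 → N_a = 10
Actual rate k = Gd⁴/(8D³·10) = 16.205 N/mm
Working load F = kδ = 16.205·36 = 583.38 N
C = 12.8/2.5 = 5.1200; K_W = (4C−1)/(4C−4)+0.615/C = 1.3022
τ_max = K_W·8FD/(πd³) = 1.3022·1217 = 1584.7 MPa
τ_max > 1270 MPa → exceeds allowable

(a) 10 coils; (b) NO, τ_max = 1580 MPa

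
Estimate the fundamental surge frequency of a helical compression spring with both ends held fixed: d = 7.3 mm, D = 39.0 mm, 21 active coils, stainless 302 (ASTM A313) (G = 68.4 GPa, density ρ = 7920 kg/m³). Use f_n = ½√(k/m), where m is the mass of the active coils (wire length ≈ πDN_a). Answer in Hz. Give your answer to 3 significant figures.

k = Gd⁴/(8D³N_a) = (68.4×10³)(7.3⁴)/(8·39.0³·21) = 19.491 N/mm = 19491 N/m
Wire length L = πDN_a = π·39.0·21 = 2573 mm
m = ρ·(πd²/4)·L = 7920 × 41.854×10⁻⁶ m² × 2.573 m = 0.85289 kg
f_n = ½√(k/m) = 0.5·√(19491/0.85289) = 0.5·√(22853) = 75.587 Hz

75.6 Hz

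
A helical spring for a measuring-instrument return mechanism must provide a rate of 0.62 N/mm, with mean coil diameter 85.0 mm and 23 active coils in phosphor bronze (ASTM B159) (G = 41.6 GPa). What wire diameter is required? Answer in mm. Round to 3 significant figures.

6.41 mm

d = (8D³N_a·k / G)^(1/4) = (8·85.0³·23·0.62 / (41.6×10³))^0.25
  = (1684.1)^0.25 = 6.4061 mm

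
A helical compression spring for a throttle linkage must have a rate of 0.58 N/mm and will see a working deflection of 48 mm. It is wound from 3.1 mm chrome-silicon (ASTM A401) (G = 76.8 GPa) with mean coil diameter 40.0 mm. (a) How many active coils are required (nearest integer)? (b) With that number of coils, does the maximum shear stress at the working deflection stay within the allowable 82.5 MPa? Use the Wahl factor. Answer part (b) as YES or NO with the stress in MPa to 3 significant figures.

(a) 24 coils; (b) NO, τ_max = 105 MPa

N_a = Gd⁴/(8D³k) = (76.8×10³)(3.1⁴)/(8·40.0³·0.58) = 23.88 → N_a = 24
Actual rate k = Gd⁴/(8D³·24) = 0.5772 N/mm
Working load F = kδ = 0.5772·48 = 27.706 N
C = 40.0/3.1 = 12.9032; K_W = (4C−1)/(4C−4)+0.615/C = 1.1107
τ_max = K_W·8FD/(πd³) = 1.1107·94.729 = 105.21 MPa
τ_max > 82.5 MPa → exceeds allowable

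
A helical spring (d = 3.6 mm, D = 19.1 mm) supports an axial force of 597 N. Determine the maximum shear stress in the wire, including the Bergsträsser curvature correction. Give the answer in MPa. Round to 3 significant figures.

793 MPa

Spring index C = D/d = 19.1/3.6 = 5.3056
K_B = (4C+2)/(4C−3) = 23.222/18.222 = 1.2744
τ₀ = 8FD/(πd³) = 8·597·19.1/(π·3.6³) = 91221.6/146.57 = 622.36 MPa
τ_max = K·τ₀ = 1.2744 × 622.36 = 793.13 MPa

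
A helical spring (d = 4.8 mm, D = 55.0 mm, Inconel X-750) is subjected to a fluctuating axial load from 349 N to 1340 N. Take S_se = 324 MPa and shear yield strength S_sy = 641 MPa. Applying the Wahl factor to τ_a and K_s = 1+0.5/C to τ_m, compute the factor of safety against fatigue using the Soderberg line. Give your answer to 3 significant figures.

C = D/d = 55.0/4.8 = 11.4583; K_W = (4C−1)/(4C−4)+0.615/C = 1.1254; K_s = 1+0.5/C = 1.0436
F_a = (F_max−F_min)/2 = 495.5 N; F_m = (F_max+F_min)/2 = 844.5 N
τ_a = K_W·8F_aD/(πd³) = 1.1254 × 627.51 = 706.19 MPa
τ_m = K_s·8F_mD/(πd³) = 1.0436 × 1069.5 = 1116.2 MPa
Soderberg: 1/n_f = τ_a/S_se + τ_m/S_sy = 706.19/324 + 1116.2/641 = 2.17961 + 1.74129 = 3.9209
n_f = 1/3.9209 = 0.255

0.255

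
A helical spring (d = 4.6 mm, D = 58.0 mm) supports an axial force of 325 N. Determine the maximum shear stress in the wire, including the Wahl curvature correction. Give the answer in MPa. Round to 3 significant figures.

Spring index C = D/d = 58.0/4.6 = 12.6087
K_W = (4C−1)/(4C−4) + 0.615/C = 49.435/46.435 + 0.0488 = 1.1134
τ₀ = 8FD/(πd³) = 8·325·58.0/(π·4.6³) = 150800/305.79 = 493.15 MPa
τ_max = K·τ₀ = 1.1134 × 493.15 = 549.06 MPa

549 MPa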